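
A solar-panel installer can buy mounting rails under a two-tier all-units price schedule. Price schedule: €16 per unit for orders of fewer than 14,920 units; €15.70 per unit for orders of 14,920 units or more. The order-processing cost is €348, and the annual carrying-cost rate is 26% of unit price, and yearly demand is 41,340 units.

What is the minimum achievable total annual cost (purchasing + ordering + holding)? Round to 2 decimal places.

€672,380.48

H₁ = 26%×€16 = €4.1600;  H₂ = 26%×€15.70 = €4.0820
EOQ₁ = √(2×41,340×348/4.1600) = 2,629.92  (< 14,920, feasible at tier 1)
EOQ₂ = √(2×41,340×348/4.0820) = 2,654.93  (< 14,920 → use Q = 14,920 at tier-2 price)
TC(tier 1 (EOQ₁), Q≈2,629.9) = €672,380.48
TC(tier 2, Q≈14,920.0) = €680,453.95
Minimum at tier 1 (EOQ₁): €672,380.48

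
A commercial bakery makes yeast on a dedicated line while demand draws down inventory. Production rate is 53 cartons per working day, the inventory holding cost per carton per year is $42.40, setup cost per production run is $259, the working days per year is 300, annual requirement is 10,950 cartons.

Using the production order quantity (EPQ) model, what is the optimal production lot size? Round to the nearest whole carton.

d = 10,950/300 = 36.5000 cartons/day;  effective holding cost H(1 − d/p) = 42.4·(1 − 36.5000/53) = 13.20000
Q* = √(2DS / H_eff) = √(2·10,950·259 / 13.20000) ≈ 655.52

656 cartons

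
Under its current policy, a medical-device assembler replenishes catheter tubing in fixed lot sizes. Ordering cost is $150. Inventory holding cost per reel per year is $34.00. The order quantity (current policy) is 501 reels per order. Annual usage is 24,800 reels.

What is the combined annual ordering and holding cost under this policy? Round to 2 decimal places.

$15,942.15

Annual ordering cost = (D/Q)·S = (24,800/501) × 150 = $7,425.15
Annual holding cost  = (Q/2)·H = (501/2) × 34 = $8,517.00
Total = $7,425.15 + $8,517.00 = $15,942.15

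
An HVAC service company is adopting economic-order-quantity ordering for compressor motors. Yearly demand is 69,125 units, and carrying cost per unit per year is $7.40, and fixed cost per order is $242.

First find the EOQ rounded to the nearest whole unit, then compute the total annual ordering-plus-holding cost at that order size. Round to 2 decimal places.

2DS/H = 2·69,125·242/7.4 = 4,521,148.65
EOQ = √4,521,148.65 ≈ 2,126.30 → Q = 2,126 units
Orders/yr = 69,125/2,126 = 32.514; ordering cost = 32.514 × $242 = $7,868.41
Average inventory = 2,126/2 = 1063; holding cost = 1063 × $7.4 = $7,866.20
Total = $7,868.41 + $7,866.20 = $15,734.61

$15,734.61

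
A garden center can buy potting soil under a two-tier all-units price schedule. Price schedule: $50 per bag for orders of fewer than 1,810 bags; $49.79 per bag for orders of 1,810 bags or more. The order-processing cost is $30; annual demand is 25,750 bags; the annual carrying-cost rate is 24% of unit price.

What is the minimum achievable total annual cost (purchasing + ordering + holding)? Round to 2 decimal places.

H₁ = 24%×$50 = $12.0000;  H₂ = 24%×$49.79 = $11.9496
EOQ₁ = √(2×25,750×30/12.0000) = 358.82  (< 1,810, feasible at tier 1)
EOQ₂ = √(2×25,750×30/11.9496) = 359.57  (< 1,810 → use Q = 1,810 at tier-2 price)
TC(tier 1 (EOQ₁), Q≈358.8) = $1,291,805.81
TC(tier 2, Q≈1,810.0) = $1,293,333.68
Minimum at tier 1 (EOQ₁): $1,291,805.81

$1,291,805.81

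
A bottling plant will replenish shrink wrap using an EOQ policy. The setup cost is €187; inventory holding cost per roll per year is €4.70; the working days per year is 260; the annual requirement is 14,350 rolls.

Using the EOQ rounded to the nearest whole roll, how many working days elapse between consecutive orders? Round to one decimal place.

19.4 days

2DS/H = 2·14,350·187/4.7 = 1,141,893.62
EOQ = √1,141,893.62 ≈ 1,068.59 → Q = 1,069 rolls
Cycle time = (working days × Q)/D = (260 × 1,069) / 14,350 = 19.369 days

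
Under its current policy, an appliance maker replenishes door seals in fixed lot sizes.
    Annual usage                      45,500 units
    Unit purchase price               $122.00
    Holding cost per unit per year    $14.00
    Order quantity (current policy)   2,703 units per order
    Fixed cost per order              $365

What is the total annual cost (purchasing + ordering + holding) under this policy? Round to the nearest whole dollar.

Ordering: D/Q × S = 45,500/2,703 × $365 = $6,144.10
Holding:  Q/2 × H = 2,703/2 × $14 = $18,921.00
Purchase cost = D·C = 45,500 × 122 = $5,551,000.00
Total = $6,144.10 + $18,921.00 + $5,551,000.00 = $5,576,065.10

$5,576,065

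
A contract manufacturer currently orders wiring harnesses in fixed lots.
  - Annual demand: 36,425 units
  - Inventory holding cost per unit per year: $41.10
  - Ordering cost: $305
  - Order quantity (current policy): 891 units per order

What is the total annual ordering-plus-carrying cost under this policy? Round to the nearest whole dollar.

Orders/yr = 36,425/891 = 40.881; ordering cost = 40.881 × $305 = $12,468.71
Average inventory = 891/2 = 445.5; holding cost = 445.5 × $41.1 = $18,310.05
Total = $12,468.71 + $18,310.05 = $30,778.76

$30,779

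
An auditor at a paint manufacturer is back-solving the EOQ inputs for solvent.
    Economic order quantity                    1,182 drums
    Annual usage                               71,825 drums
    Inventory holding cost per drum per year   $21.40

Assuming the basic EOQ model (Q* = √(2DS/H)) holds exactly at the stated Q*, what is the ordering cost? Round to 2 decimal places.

From Q* = √(2DS/H) ⇒ Q*² = 2DS/H.
S = Q²H / (2D) = 1,182² × 21.4 / (2 × 71,825) = 208.1340

$208.13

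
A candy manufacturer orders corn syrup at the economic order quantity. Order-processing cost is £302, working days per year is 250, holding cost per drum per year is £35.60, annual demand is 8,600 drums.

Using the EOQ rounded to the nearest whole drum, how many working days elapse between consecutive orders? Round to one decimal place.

2DS/H = 2·8,600·302/35.6 = 145,910.11
EOQ = √145,910.11 ≈ 381.98 → Q = 382 drums
Days between orders = 250 / (D/Q) = 250 / 22.513 ≈ 11.105

11.1 days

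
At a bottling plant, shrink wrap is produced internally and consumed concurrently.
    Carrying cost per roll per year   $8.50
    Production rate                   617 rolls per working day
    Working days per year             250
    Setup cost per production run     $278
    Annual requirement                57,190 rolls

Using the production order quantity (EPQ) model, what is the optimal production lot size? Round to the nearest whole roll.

Daily demand d = 57,190/250 = 228.760; p = 617; 1 − d/p = 0.62924
EPQ = √(2DS / (H(1 − d/p)))
    = √(2 × 57,190 × 278 / (8.5 × 0.62924)) ≈ 2,438.26

2,438 rolls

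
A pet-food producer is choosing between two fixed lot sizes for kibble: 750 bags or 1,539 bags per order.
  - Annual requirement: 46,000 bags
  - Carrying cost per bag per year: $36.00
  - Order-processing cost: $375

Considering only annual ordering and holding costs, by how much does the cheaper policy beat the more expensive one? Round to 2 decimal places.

$2,410.58

Annual cost at Q: ordering D·S/Q plus holding Q·H/2.
TC(750) = (46,000/750)×375 + (750/2)×36 = $36,500.00
TC(1,539) = (46,000/1,539)×375 + (1,539/2)×36 = $38,910.58
|ΔTC| = |$36,500.00 − $38,910.58| = $2,410.58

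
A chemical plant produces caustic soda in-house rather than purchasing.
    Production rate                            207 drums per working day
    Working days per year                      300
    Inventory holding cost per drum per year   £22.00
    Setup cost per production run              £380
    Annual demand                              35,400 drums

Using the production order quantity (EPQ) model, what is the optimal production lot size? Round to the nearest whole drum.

Daily demand d = 35,400/300 = 118.000; p = 207; 1 − d/p = 0.42995
EPQ = √(2DS / (H(1 − d/p)))
    = √(2 × 35,400 × 380 / (22 × 0.42995)) ≈ 1,686.50

1,687 drums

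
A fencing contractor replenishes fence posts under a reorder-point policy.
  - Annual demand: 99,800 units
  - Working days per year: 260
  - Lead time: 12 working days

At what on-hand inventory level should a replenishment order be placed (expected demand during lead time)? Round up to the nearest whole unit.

Daily demand d = 99,800 / 260 = 383.846 units/day
Demand during lead time = 383.846 × 12 = 4,606.15
Reorder point = 4,606.15 → round up

4,607 units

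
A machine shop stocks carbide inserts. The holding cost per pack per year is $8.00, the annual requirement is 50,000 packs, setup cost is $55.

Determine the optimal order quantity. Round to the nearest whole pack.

EOQ = √(2DS/H) = √(2 × 50,000 × 55 / 8)
    = √(687,500.00) ≈ 829.16

829 packs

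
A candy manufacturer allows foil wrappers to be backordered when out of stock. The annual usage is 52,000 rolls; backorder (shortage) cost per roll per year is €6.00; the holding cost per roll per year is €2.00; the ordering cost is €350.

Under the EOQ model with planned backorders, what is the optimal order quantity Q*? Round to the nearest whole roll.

Basic EOQ = √(2·52,000·350/2) = 4,266.146
Backorder adjustment √((H+b)/b) = √((2+6)/6) = 1.1547
Q* = 4,266.146 × 1.1547 ≈ 4,926.12

4,926 rolls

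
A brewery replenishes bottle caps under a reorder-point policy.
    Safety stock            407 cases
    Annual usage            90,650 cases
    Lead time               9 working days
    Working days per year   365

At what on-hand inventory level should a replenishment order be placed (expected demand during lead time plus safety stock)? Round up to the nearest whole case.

Daily demand d = 90,650 / 365 = 248.356 cases/day
Demand during lead time = 248.356 × 9 = 2,235.21
Reorder point = 2,235.21 + 407 = 2,642.21 → round up

2,643 cases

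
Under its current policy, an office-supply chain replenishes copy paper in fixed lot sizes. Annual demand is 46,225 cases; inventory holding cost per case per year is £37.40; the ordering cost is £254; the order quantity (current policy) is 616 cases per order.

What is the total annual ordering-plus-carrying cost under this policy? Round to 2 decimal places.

Orders/yr = 46,225/616 = 75.041; ordering cost = 75.041 × £254 = £19,060.31
Average inventory = 616/2 = 308; holding cost = 308 × £37.4 = £11,519.20
Total = £19,060.31 + £11,519.20 = £30,579.51

£30,579.51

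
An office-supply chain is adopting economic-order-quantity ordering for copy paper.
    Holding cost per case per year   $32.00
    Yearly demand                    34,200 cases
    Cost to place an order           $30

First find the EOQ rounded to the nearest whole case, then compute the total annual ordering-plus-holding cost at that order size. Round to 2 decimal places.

$8,103.34

EOQ = √(2DS/H) = √(2 × 34,200 × 30 / 32)
    = √(64,125.00) ≈ 253.23 → Q = 253 cases
Orders/yr = 34,200/253 = 135.178; ordering cost = 135.178 × $30 = $4,055.34
Average inventory = 253/2 = 126.5; holding cost = 126.5 × $32 = $4,048.00
Total = $4,055.34 + $4,048.00 = $8,103.34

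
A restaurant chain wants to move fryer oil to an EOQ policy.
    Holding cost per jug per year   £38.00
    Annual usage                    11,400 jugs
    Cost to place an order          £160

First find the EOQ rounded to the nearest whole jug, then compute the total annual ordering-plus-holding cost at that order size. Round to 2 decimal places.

£11,773.87

Optimal lot size Q* = (2 × 11,400 × £160 / £38)^½ ≈ 309.84 → Q = 310 jugs
Annual ordering cost = (D/Q)·S = (11,400/310) × 160 = £5,883.87
Annual holding cost  = (Q/2)·H = (310/2) × 38 = £5,890.00
Total = £5,883.87 + £5,890.00 = £11,773.87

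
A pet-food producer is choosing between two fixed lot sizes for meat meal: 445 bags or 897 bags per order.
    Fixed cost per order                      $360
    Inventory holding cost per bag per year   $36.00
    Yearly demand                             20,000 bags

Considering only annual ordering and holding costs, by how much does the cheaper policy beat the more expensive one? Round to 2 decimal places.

For each Q, cost = (D/Q)·S + (Q/2)·H.
TC(445) = (20,000/445)×360 + (445/2)×36 = $24,189.78
TC(897) = (20,000/897)×360 + (897/2)×36 = $24,172.76
Lots of 897 are cheaper by $17.02.

$17.02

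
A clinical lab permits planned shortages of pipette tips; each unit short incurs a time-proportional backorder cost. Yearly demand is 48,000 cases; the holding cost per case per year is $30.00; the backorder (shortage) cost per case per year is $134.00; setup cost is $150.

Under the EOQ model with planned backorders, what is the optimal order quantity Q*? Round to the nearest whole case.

766 cases

Q* = √(2DS/H) · √((H + b)/b)
   = √(2 × 48,000 × 150 / 30) · √((30 + 134) / 134)
   = 692.820 × 1.1063 ≈ 766.46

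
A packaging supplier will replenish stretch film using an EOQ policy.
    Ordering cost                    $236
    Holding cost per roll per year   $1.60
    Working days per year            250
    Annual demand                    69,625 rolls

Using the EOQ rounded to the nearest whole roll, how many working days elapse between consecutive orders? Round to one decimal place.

16.3 days

Optimal lot size Q* = (2 × 69,625 × $236 / $1.6)^½ ≈ 4,532.04 → Q = 4,532 rolls
Days between orders = 250 / (D/Q) = 250 / 15.363 ≈ 16.273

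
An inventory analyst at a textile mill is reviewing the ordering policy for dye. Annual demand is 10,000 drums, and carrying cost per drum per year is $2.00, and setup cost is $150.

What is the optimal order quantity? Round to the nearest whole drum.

1,225 drums

EOQ = √(2DS/H) = √(2 × 10,000 × 150 / 2)
    = √(1,500,000.00) ≈ 1,224.74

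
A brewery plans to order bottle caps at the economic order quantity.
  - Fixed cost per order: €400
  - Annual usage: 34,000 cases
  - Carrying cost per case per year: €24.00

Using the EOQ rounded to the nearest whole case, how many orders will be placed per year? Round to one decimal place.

31.9 orders per year

2DS/H = 2·34,000·400/24 = 1,133,333.33
EOQ = √1,133,333.33 ≈ 1,064.58 → Q = 1,065
N = D/Q = 34,000/1,065 ≈ 31.925 orders/yr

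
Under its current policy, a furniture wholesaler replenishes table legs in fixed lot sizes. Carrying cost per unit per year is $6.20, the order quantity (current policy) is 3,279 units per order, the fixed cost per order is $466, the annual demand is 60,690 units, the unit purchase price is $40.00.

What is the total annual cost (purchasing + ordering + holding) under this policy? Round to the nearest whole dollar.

Orders/yr = 60,690/3,279 = 18.509; ordering cost = 18.509 × $466 = $8,625.05
Average inventory = 3,279/2 = 1639.5; holding cost = 1639.5 × $6.2 = $10,164.90
Purchase cost = D·C = 60,690 × 40 = $2,427,600.00
Total = $8,625.05 + $10,164.90 + $2,427,600.00 = $2,446,389.95

$2,446,390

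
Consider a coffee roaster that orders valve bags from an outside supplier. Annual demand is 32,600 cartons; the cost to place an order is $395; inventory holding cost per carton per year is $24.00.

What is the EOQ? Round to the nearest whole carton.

1,036 cartons

Q* = √(2·D·S / H) = √(2·32,600·395 / 24) = √1,073,083.3 ≈ 1,035.90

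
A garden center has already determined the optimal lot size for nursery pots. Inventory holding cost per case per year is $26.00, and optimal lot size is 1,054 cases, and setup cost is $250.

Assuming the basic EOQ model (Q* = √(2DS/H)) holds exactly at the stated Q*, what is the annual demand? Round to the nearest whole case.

57,768 cases per year

From Q* = √(2DS/H) ⇒ Q*² = 2DS/H.
D = Q²H / (2S) = 1,054² × 26 / (2 × 250) = 57,767.63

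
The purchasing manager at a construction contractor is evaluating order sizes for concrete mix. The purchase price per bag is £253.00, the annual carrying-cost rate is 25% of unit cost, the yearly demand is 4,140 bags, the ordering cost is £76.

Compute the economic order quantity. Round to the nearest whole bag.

H = i·C = 0.25 × £253 = £63.2500 per bag-year
EOQ = √(2DS/H) = √(2 × 4,140 × 76 / 63.25)
    = √(9,949.09) ≈ 99.75

100 bags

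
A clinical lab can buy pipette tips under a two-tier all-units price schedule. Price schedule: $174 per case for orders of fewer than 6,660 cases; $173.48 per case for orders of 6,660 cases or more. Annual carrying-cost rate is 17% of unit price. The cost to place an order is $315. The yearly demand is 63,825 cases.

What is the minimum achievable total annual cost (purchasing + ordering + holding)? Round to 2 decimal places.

$11,140,037.74

H₁ = 17%×$174 = $29.5800;  H₂ = 17%×$173.48 = $29.4916
EOQ₁ = √(2×63,825×315/29.5800) = 1,165.91  (< 6,660, feasible at tier 1)
EOQ₂ = √(2×63,825×315/29.4916) = 1,167.66  (< 6,660 → use Q = 6,660 at tier-2 price)
TC(tier 1 (EOQ₁), Q≈1,165.9) = $11,140,037.74
TC(tier 2, Q≈6,660.0) = $11,173,586.78
Minimum at tier 1 (EOQ₁): $11,140,037.74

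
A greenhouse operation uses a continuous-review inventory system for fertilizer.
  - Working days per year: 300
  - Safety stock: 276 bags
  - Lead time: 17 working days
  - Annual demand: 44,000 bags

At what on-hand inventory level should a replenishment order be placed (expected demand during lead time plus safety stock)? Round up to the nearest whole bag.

Daily demand d = 44,000 / 300 = 146.667 bags/day
Demand during lead time = 146.667 × 17 = 2,493.33
Reorder point = 2,493.33 + 276 = 2,769.33 → round up

2,770 bags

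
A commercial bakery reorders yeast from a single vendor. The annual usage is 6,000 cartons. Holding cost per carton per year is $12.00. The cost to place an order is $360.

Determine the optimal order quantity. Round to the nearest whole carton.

600 cartons

Q* = √(2·D·S / H) = √(2·6,000·360 / 12) = √360,000.0 ≈ 600.00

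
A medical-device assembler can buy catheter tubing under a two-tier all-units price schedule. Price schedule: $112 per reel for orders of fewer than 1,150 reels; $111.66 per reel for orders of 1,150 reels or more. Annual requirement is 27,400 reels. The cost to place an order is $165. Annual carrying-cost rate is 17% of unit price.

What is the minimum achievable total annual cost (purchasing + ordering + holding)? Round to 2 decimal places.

H₁ = 17%×$112 = $19.0400;  H₂ = 17%×$111.66 = $18.9822
EOQ₁ = √(2×27,400×165/19.0400) = 689.13  (< 1,150, feasible at tier 1)
EOQ₂ = √(2×27,400×165/18.9822) = 690.17  (< 1,150 → use Q = 1,150 at tier-2 price)
TC(tier 1 (EOQ₁), Q≈689.1) = $3,081,920.96
TC(tier 2, Q≈1,150.0) = $3,074,330.07
Minimum at tier 2: $3,074,330.07

$3,074,330.07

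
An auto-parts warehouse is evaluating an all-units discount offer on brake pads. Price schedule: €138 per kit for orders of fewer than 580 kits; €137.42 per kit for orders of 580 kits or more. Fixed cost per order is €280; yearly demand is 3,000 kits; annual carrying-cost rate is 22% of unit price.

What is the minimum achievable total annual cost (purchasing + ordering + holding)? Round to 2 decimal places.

H₁ = 22%×€138 = €30.3600;  H₂ = 22%×€137.42 = €30.2324
EOQ₁ = √(2×3,000×280/30.3600) = 235.24  (< 580, feasible at tier 1)
EOQ₂ = √(2×3,000×280/30.2324) = 235.73  (< 580 → use Q = 580 at tier-2 price)
TC(tier 1 (EOQ₁), Q≈235.2) = €421,141.76
TC(tier 2, Q≈580.0) = €422,475.67
Minimum at tier 1 (EOQ₁): €421,141.76

€421,141.76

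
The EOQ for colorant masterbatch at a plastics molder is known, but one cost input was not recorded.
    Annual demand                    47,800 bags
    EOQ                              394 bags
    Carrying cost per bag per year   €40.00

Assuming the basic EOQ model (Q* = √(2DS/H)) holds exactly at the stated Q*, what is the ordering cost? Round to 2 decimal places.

€64.95

Since Q* = (2DS/H)^½, squaring gives Q*²·H = 2DS.
S = Q²H / (2D) = 394² × 40 / (2 × 47,800) = 64.9523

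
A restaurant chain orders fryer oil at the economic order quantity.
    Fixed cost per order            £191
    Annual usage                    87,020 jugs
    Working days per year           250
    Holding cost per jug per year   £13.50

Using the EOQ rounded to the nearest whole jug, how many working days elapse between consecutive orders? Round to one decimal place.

4.5 days

EOQ = √(2DS/H) = √(2 × 87,020 × 191 / 13.5)
    = √(2,462,343.70) ≈ 1,569.19 → Q = 1,569 jugs
T = Q/D × 250 days = 1,569/87,020 × 250 = 4.508 days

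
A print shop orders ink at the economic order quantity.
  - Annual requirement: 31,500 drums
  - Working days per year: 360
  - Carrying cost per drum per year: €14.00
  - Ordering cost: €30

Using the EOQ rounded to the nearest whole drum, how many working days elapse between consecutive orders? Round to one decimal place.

Optimal lot size Q* = (2 × 31,500 × €30 / €14)^½ ≈ 367.42 → Q = 367 drums
T = Q/D × 360 days = 367/31,500 × 360 = 4.194 days

4.2 days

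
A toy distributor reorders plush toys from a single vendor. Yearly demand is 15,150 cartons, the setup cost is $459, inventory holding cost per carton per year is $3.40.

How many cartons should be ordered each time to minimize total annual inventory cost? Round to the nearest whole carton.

2,022 cartons

2DS/H = 2·15,150·459/3.4 = 4,090,500.00
EOQ = √4,090,500.00 ≈ 2,022.50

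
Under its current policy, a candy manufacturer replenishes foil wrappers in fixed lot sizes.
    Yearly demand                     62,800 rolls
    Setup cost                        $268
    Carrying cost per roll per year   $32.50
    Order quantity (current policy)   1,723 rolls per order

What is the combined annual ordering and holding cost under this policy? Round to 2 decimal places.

$37,766.83

Orders/yr = 62,800/1,723 = 36.448; ordering cost = 36.448 × $268 = $9,768.08
Average inventory = 1,723/2 = 861.5; holding cost = 861.5 × $32.5 = $27,998.75
Total = $9,768.08 + $27,998.75 = $37,766.83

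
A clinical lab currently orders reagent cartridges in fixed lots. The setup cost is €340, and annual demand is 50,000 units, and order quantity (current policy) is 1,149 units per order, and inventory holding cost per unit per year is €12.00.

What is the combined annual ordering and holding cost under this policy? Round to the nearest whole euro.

€21,689

Orders/yr = 50,000/1,149 = 43.516; ordering cost = 43.516 × €340 = €14,795.47
Average inventory = 1,149/2 = 574.5; holding cost = 574.5 × €12 = €6,894.00
Total = €14,795.47 + €6,894.00 = €21,689.47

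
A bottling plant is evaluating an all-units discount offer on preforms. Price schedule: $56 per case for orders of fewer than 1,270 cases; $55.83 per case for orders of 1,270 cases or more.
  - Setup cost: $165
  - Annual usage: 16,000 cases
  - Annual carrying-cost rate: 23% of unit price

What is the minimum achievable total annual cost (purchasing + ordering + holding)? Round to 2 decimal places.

$903,512.71

H₁ = 23%×$56 = $12.8800;  H₂ = 23%×$55.83 = $12.8409
EOQ₁ = √(2×16,000×165/12.8800) = 640.26  (< 1,270, feasible at tier 1)
EOQ₂ = √(2×16,000×165/12.8409) = 641.24  (< 1,270 → use Q = 1,270 at tier-2 price)
TC(tier 1 (EOQ₁), Q≈640.3) = $904,246.60
TC(tier 2, Q≈1,270.0) = $903,512.71
Minimum at tier 2: $903,512.71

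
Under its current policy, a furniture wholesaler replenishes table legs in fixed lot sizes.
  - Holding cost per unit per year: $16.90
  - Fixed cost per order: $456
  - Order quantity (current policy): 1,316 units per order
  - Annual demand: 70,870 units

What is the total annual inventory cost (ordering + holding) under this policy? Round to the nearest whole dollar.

Ordering: D/Q × S = 70,870/1,316 × $456 = $24,556.78
Holding:  Q/2 × H = 1,316/2 × $16.9 = $11,120.20
Total = $24,556.78 + $11,120.20 = $35,676.98

$35,677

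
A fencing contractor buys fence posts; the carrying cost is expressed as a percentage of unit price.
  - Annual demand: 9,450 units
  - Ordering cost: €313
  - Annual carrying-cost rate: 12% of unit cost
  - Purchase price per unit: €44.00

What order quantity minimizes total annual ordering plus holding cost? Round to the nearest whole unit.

Carrying cost H = €44 × 12% = €5.2800/unit/yr
Q* = √(2·D·S / H) = √(2·9,450·313 / 5.28) = √1,120,397.7 ≈ 1,058.49

1,058 units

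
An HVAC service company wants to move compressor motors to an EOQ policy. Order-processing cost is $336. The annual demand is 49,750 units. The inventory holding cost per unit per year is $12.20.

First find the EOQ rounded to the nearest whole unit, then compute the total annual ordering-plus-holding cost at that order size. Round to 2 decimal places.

$20,195.80

Optimal lot size Q* = (2 × 49,750 × $336 / $12.2)^½ ≈ 1,655.39 → Q = 1,655 units
Annual ordering cost = (D/Q)·S = (49,750/1,655) × 336 = $10,100.30
Annual holding cost  = (Q/2)·H = (1,655/2) × 12.2 = $10,095.50
Total = $10,100.30 + $10,095.50 = $20,195.80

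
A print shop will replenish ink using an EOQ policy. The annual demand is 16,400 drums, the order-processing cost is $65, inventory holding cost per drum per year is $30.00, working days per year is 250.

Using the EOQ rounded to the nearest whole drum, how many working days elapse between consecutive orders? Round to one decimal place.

4.1 days

Optimal lot size Q* = (2 × 16,400 × $65 / $30)^½ ≈ 266.58 → Q = 267 drums
Days between orders = 250 / (D/Q) = 250 / 61.423 ≈ 4.070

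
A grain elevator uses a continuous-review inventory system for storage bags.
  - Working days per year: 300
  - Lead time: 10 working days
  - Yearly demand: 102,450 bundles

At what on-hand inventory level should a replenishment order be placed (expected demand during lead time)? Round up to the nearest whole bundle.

Daily demand d = 102,450 / 300 = 341.500 bundles/day
Demand during lead time = 341.500 × 10 = 3,415.00
Reorder point = 3,415.00 → round up

3,415 bundles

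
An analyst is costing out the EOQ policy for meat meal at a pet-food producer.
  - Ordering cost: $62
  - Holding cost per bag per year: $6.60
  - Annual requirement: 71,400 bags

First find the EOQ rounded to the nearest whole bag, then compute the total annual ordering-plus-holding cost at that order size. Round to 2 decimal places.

EOQ = √(2DS/H) = √(2 × 71,400 × 62 / 6.6)
    = √(1,341,454.55) ≈ 1,158.21 → Q = 1,158 bags
Orders/yr = 71,400/1,158 = 61.658; ordering cost = 61.658 × $62 = $3,822.80
Average inventory = 1,158/2 = 579; holding cost = 579 × $6.6 = $3,821.40
Total = $3,822.80 + $3,821.40 = $7,644.20

$7,644.20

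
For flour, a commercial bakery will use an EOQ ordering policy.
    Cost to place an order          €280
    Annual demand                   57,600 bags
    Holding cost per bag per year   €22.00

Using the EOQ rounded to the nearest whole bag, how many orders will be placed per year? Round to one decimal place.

2DS/H = 2·57,600·280/22 = 1,466,181.82
EOQ = √1,466,181.82 ≈ 1,210.86 → Q = 1,211
N = D/Q = 57,600/1,211 ≈ 47.564 orders/yr

47.6 orders per year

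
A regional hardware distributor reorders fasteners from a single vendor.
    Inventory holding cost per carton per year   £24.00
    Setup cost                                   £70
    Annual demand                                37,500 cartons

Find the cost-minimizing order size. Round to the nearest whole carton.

2DS/H = 2·37,500·70/24 = 218,750.00
EOQ = √218,750.00 ≈ 467.71

468 cartons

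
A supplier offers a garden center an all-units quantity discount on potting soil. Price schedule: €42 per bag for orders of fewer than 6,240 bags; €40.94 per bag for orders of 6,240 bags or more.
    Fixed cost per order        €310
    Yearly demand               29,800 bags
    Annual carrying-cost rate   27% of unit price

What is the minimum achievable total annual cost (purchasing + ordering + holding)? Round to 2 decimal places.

H₁ = 27%×€42 = €11.3400;  H₂ = 27%×€40.94 = €11.0538
EOQ₁ = √(2×29,800×310/11.3400) = 1,276.43  (< 6,240, feasible at tier 1)
EOQ₂ = √(2×29,800×310/11.0538) = 1,292.85  (< 6,240 → use Q = 6,240 at tier-2 price)
TC(tier 1 (EOQ₁), Q≈1,276.4) = €1,266,074.73
TC(tier 2, Q≈6,240.0) = €1,255,980.30
Minimum at tier 2: €1,255,980.30

€1,255,980.30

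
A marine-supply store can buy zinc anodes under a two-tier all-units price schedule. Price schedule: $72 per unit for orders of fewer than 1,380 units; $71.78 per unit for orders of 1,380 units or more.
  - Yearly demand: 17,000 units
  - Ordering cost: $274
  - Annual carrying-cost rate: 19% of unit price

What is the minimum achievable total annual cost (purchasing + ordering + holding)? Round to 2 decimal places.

H₁ = 19%×$72 = $13.6800;  H₂ = 19%×$71.78 = $13.6382
EOQ₁ = √(2×17,000×274/13.6800) = 825.22  (< 1,380, feasible at tier 1)
EOQ₂ = √(2×17,000×274/13.6382) = 826.49  (< 1,380 → use Q = 1,380 at tier-2 price)
TC(tier 1 (EOQ₁), Q≈825.2) = $1,235,289.06
TC(tier 2, Q≈1,380.0) = $1,233,045.72
Minimum at tier 2: $1,233,045.72

$1,233,045.72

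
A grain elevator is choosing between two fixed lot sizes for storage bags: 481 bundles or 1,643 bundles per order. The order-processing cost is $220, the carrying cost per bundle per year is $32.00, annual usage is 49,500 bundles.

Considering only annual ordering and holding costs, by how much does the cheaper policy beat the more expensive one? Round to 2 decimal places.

$2,579.79

For each Q, cost = (D/Q)·S + (Q/2)·H.
TC(481) = (49,500/481)×220 + (481/2)×32 = $30,336.33
TC(1,643) = (49,500/1,643)×220 + (1,643/2)×32 = $32,916.12
|ΔTC| = |$30,336.33 − $32,916.12| = $2,579.79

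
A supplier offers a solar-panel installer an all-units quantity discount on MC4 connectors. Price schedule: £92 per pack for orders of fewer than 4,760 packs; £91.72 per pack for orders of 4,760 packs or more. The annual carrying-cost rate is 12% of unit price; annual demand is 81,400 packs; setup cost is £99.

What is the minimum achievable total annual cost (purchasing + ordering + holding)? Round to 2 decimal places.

H₁ = 12%×£92 = £11.0400;  H₂ = 12%×£91.72 = £11.0064
EOQ₁ = √(2×81,400×99/11.0400) = 1,208.26  (< 4,760, feasible at tier 1)
EOQ₂ = √(2×81,400×99/11.0064) = 1,210.10  (< 4,760 → use Q = 4,760 at tier-2 price)
TC(tier 1 (EOQ₁), Q≈1,208.3) = £7,502,139.19
TC(tier 2, Q≈4,760.0) = £7,493,896.22
Minimum at tier 2: £7,493,896.22

£7,493,896.22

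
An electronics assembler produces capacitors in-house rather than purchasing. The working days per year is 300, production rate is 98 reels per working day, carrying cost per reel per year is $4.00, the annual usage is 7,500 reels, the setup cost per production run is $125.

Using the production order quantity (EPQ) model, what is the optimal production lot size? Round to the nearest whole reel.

Daily demand d = 7,500/300 = 25.000; p = 98; 1 − d/p = 0.74490
EPQ = √(2DS / (H(1 − d/p)))
    = √(2 × 7,500 × 125 / (4 × 0.74490)) ≈ 793.27

793 reels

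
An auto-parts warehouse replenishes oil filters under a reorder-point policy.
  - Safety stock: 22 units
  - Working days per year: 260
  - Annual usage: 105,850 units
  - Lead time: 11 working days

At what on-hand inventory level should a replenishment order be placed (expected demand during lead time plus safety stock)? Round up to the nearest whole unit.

Daily demand d = 105,850 / 260 = 407.115 units/day
Demand during lead time = 407.115 × 11 = 4,478.27
Reorder point = 4,478.27 + 22 = 4,500.27 → round up

4,501 units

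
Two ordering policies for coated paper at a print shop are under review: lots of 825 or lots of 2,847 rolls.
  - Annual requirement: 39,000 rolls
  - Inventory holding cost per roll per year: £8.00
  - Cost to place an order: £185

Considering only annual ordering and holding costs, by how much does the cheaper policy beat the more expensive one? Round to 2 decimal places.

Annual cost at Q: ordering D·S/Q plus holding Q·H/2.
TC(825) = (39,000/825)×185 + (825/2)×8 = £12,045.45
TC(2,847) = (39,000/2,847)×185 + (2,847/2)×8 = £13,922.25
Lots of 825 are cheaper by £1,876.79.

£1,876.79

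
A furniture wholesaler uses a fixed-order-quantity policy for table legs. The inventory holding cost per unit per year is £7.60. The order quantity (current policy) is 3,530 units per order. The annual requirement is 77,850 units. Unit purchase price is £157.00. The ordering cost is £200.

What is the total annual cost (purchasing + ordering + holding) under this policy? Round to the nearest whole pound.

£12,240,275

Orders/yr = 77,850/3,530 = 22.054; ordering cost = 22.054 × £200 = £4,410.76
Average inventory = 3,530/2 = 1765; holding cost = 1765 × £7.6 = £13,414.00
Purchase cost = D·C = 77,850 × 157 = £12,222,450.00
Total = £4,410.76 + £13,414.00 + £12,222,450.00 = £12,240,274.76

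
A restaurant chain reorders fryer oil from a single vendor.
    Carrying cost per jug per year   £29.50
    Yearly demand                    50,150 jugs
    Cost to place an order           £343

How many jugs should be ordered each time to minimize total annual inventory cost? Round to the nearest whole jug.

1,080 jugs

2DS/H = 2·50,150·343/29.5 = 1,166,200.00
EOQ = √1,166,200.00 ≈ 1,079.91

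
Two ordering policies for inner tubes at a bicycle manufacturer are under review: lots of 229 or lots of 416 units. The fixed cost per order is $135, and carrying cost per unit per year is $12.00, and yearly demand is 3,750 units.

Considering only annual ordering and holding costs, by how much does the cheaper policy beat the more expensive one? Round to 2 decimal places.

$128.25

TC(Q) = (D/Q)S + (Q/2)H
TC(229) = (3,750/229)×135 + (229/2)×12 = $3,584.70
TC(416) = (3,750/416)×135 + (416/2)×12 = $3,712.95
Cheaper: Q = 229.  Difference = $128.25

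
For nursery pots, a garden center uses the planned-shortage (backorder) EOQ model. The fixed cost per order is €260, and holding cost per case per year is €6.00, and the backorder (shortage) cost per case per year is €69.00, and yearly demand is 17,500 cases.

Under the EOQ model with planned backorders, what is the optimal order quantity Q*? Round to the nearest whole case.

Basic EOQ = √(2·17,500·260/6) = 1,231.530
Backorder adjustment √((H+b)/b) = √((6+69)/69) = 1.0426
Q* = 1,231.530 × 1.0426 ≈ 1,283.96

1,284 cases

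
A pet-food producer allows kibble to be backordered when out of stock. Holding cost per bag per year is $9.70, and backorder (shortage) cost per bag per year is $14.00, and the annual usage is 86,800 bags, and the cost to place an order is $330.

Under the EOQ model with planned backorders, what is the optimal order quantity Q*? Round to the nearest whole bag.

3,162 bags

Basic EOQ = √(2·86,800·330/9.7) = 2,430.222
Backorder adjustment √((H+b)/b) = √((9.7+14)/14) = 1.3011
Q* = 2,430.222 × 1.3011 ≈ 3,161.96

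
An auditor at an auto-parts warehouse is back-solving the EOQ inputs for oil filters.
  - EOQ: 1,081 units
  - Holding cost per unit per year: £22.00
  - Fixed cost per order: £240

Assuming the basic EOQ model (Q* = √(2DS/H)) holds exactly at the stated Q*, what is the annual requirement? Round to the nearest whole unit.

53,559 units per year

From Q* = √(2DS/H) ⇒ Q*² = 2DS/H.
D = Q²H / (2S) = 1,081² × 22 / (2 × 240) = 53,559.05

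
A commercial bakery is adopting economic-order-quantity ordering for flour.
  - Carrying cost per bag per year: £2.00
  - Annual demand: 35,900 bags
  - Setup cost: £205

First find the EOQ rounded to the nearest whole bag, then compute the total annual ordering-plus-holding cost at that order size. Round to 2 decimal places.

£5,425.68

Q* = √(2·D·S / H) = √(2·35,900·205 / 2) = √7,359,500.0 ≈ 2,712.84 → Q = 2,713 bags
Annual ordering cost = (D/Q)·S = (35,900/2,713) × 205 = £2,712.68
Annual holding cost  = (Q/2)·H = (2,713/2) × 2 = £2,713.00
Total = £2,712.68 + £2,713.00 = £5,425.68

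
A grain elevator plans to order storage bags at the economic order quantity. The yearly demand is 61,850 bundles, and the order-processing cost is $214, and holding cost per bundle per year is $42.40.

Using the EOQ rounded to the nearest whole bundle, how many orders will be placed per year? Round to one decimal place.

78.3 orders per year

Optimal lot size Q* = (2 × 61,850 × $214 / $42.4)^½ ≈ 790.15 → Q = 790
Orders per year = D/Q = 61,850 / 790 = 78.291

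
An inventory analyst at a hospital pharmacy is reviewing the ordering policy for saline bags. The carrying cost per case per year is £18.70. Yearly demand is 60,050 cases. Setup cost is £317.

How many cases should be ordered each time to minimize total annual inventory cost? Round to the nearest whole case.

EOQ = √(2DS/H) = √(2 × 60,050 × 317 / 18.7)
    = √(2,035,919.79) ≈ 1,426.86

1,427 cases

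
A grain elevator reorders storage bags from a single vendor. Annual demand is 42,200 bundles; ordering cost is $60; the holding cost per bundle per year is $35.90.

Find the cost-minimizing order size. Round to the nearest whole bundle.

Optimal lot size Q* = (2 × 42,200 × $60 / $35.9)^½ ≈ 375.58

376 bundles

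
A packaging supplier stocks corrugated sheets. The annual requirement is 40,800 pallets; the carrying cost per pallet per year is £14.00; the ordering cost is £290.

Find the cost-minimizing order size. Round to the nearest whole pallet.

Optimal lot size Q* = (2 × 40,800 × £290 / £14)^½ ≈ 1,300.11

1,300 pallets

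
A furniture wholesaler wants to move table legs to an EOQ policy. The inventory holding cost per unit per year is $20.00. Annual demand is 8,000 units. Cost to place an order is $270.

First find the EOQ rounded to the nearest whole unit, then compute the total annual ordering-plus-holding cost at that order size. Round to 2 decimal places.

2DS/H = 2·8,000·270/20 = 216,000.00
EOQ = √216,000.00 ≈ 464.76 → Q = 465 units
Annual ordering cost = (D/Q)·S = (8,000/465) × 270 = $4,645.16
Annual holding cost  = (Q/2)·H = (465/2) × 20 = $4,650.00
Total = $4,645.16 + $4,650.00 = $9,295.16

$9,295.16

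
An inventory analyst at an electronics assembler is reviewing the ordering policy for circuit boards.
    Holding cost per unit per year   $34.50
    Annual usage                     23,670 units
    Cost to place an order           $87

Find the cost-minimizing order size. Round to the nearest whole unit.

346 units

EOQ = √(2DS/H) = √(2 × 23,670 × 87 / 34.5)
    = √(119,379.13) ≈ 345.51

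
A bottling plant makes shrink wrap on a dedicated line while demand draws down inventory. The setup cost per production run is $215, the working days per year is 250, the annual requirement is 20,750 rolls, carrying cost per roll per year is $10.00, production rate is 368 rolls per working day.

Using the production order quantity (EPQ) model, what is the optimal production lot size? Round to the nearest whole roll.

1,073 rolls

d = 20,750/250 = 83.0000 rolls/day;  effective holding cost H(1 − d/p) = 10·(1 − 83.0000/368) = 7.74457
Q* = √(2DS / H_eff) = √(2·20,750·215 / 7.74457) ≈ 1,073.36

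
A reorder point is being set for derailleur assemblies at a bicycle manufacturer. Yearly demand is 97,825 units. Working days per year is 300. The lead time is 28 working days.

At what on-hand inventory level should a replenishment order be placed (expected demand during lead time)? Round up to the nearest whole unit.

Daily demand d = 97,825 / 300 = 326.083 units/day
Demand during lead time = 326.083 × 28 = 9,130.33
Reorder point = 9,130.33 → round up

9,131 units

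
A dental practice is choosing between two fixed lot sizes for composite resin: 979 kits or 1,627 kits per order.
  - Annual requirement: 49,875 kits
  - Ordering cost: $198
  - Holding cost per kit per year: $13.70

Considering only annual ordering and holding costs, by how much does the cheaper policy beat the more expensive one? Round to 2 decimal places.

For each Q, cost = (D/Q)·S + (Q/2)·H.
TC(979) = (49,875/979)×198 + (979/2)×13.7 = $16,793.23
TC(1,627) = (49,875/1,627)×198 + (1,627/2)×13.7 = $17,214.56
Lots of 979 are cheaper by $421.33.

$421.33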